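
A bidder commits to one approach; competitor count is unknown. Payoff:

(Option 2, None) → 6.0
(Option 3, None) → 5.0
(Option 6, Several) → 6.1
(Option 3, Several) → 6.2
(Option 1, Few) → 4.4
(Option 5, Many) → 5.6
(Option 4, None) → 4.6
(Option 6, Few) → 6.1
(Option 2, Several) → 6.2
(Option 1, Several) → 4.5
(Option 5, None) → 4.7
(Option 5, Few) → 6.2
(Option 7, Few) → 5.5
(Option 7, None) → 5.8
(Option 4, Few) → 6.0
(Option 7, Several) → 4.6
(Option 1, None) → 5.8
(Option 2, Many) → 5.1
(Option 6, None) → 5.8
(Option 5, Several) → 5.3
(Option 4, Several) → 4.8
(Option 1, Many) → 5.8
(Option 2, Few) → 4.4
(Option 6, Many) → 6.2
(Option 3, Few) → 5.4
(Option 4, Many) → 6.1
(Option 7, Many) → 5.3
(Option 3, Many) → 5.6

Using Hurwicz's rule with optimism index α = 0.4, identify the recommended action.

Option 6

Option 1: 0.4·5.8 + 0.6·4.4 = 4.96
Option 2: 0.4·6.2 + 0.6·4.4 = 5.12
Option 3: 0.4·6.2 + 0.6·5.0 = 5.48
Option 4: 0.4·6.1 + 0.6·4.6 = 5.2
Option 5: 0.4·6.2 + 0.6·4.7 = 5.3
Option 6: 0.4·6.2 + 0.6·5.8 = 5.96
Option 7: 0.4·5.8 + 0.6·4.6 = 5.08
Highest Hurwicz score = 5.96 → Option 6.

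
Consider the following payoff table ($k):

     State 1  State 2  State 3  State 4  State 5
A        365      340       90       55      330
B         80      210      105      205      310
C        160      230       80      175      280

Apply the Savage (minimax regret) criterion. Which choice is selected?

A

Column bests: State 1=365, State 2=340, State 3=105, State 4=205, State 5=330.
A regrets: 0, 0, 15, 150, 0 → max 150
B regrets: 285, 130, 0, 0, 20 → max 285
C regrets: 205, 110, 25, 30, 50 → max 205
Smallest max regret = 150 → A.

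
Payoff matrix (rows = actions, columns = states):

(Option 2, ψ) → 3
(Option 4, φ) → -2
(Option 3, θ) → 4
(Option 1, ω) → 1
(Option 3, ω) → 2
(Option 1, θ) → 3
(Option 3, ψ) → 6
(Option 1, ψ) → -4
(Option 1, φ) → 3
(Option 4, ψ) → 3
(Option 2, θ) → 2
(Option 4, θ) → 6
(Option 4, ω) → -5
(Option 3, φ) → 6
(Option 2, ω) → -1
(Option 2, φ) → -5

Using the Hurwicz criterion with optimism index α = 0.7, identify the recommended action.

Option 1: 0.7·3 + 0.3·(-4) = 0.9
Option 2: 0.7·3 + 0.3·(-5) = 0.6
Option 3: 0.7·6 + 0.3·2 = 4.8
Option 4: 0.7·6 + 0.3·(-5) = 2.7
Highest Hurwicz score = 4.8 → Option 3.

Option 3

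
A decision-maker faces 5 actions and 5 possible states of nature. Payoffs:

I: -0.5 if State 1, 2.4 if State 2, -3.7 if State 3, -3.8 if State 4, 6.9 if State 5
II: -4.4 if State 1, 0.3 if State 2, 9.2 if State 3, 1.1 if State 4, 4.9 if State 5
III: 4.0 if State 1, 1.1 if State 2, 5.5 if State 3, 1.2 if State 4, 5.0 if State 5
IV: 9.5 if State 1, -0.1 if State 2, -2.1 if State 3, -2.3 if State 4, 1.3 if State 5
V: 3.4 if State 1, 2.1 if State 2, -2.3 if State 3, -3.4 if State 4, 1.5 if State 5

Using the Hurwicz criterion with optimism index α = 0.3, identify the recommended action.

I: 0.3·6.9 + 0.7·(-3.8) = -0.59
II: 0.3·9.2 + 0.7·(-4.4) = -0.32
III: 0.3·5.5 + 0.7·1.1 = 2.42
IV: 0.3·9.5 + 0.7·(-2.3) = 1.24
V: 0.3·3.4 + 0.7·(-3.4) = -1.36
Highest Hurwicz score = 2.42 → III.

III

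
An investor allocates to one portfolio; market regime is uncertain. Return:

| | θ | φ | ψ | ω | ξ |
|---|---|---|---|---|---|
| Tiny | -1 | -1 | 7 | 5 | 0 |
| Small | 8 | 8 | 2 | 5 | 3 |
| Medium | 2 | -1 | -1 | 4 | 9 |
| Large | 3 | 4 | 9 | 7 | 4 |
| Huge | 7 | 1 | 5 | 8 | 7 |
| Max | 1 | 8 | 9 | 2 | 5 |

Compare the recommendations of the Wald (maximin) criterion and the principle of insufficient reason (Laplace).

Row minima: Tiny=-1, Small=2, Medium=-1, Large=3, Huge=1, Max=1
Best worst-case = 3 → Large.
Row averages: Tiny=2, Small=5.2, Medium=2.6, Large=5.4, Huge=5.6, Max=5
Highest average = 5.6 → Huge.

maximin → Large; laplace → Huge (disagree)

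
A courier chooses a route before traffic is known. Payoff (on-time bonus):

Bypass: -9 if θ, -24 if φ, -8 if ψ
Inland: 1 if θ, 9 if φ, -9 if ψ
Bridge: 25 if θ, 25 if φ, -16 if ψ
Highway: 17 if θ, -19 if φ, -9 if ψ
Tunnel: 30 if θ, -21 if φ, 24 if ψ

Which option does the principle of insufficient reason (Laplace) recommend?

Bridge

Row averages: Bypass=-41/3, Inland=1/3, Bridge=34/3, Highway=-11/3, Tunnel=11
Highest average = 34/3 → Bridge.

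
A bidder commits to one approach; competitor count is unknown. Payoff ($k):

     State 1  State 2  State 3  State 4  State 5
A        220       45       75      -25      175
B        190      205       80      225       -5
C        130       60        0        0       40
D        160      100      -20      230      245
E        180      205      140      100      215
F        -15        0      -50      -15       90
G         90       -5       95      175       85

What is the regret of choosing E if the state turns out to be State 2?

Best payoff under State 2 is 205.
Regret = 205 − 205 = 0.

0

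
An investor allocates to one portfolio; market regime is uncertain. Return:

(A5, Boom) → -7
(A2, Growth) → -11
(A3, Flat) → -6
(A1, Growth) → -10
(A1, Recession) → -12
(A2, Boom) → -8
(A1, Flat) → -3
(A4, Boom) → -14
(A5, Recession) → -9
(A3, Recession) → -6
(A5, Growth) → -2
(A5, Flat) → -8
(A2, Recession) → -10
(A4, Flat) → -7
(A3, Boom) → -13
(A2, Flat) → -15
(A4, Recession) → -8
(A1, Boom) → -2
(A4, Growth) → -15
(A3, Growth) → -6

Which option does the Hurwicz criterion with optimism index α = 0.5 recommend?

A5

A1: 0.5·(-2) + 0.5·(-12) = -7
A2: 0.5·(-8) + 0.5·(-15) = -11.5
A3: 0.5·(-6) + 0.5·(-13) = -9.5
A4: 0.5·(-7) + 0.5·(-15) = -11
A5: 0.5·(-2) + 0.5·(-9) = -5.5
Highest Hurwicz score = -5.5 → A5.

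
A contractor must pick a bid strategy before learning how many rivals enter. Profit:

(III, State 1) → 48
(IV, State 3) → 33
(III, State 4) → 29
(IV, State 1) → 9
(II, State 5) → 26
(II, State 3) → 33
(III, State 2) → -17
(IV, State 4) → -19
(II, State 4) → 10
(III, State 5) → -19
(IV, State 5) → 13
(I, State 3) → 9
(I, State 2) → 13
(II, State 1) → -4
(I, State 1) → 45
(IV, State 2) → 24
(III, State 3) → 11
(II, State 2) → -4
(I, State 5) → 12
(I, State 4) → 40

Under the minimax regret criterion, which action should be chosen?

I

Column bests: State 1=48, State 2=24, State 3=33, State 4=40, State 5=26.
I regrets: 3, 11, 24, 0, 14 → max 24
II regrets: 52, 28, 0, 30, 0 → max 52
III regrets: 0, 41, 22, 11, 45 → max 45
IV regrets: 39, 0, 0, 59, 13 → max 59
Smallest max regret = 24 → I.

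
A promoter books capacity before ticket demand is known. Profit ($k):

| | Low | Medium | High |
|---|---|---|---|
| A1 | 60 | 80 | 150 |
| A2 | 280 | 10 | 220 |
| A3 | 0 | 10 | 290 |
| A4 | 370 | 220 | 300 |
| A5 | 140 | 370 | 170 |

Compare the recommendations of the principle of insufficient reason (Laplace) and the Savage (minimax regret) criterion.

laplace → A4; minimax regret → A4 (agree)

Row averages: A1=290/3, A2=170, A3=100, A4=890/3, A5=680/3
Highest average = 890/3 → A4.
Column bests: Low=370, Medium=370, High=300.
A1 regrets: 310, 290, 150 → max 310
A2 regrets: 90, 360, 80 → max 360
A3 regrets: 370, 360, 10 → max 370
A4 regrets: 0, 150, 0 → max 150
A5 regrets: 230, 0, 130 → max 230
Smallest max regret = 150 → A4.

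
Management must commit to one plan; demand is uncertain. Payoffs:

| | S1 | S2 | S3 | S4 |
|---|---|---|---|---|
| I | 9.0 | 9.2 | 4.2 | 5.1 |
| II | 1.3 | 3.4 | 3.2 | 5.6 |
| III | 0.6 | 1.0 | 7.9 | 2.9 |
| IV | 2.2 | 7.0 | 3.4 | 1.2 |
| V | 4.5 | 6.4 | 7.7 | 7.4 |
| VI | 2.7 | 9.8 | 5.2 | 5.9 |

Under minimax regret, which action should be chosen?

I

Column bests: S1=9.0, S2=9.8, S3=7.9, S4=7.4.
I regrets: 0.0, 0.6, 3.7, 2.3 → max 3.7
II regrets: 7.7, 6.4, 4.7, 1.8 → max 7.7
III regrets: 8.4, 8.8, 0.0, 4.5 → max 8.8
IV regrets: 6.8, 2.8, 4.5, 6.2 → max 6.8
V regrets: 4.5, 3.4, 0.2, 0.0 → max 4.5
VI regrets: 6.3, 0.0, 2.7, 1.5 → max 6.3
Smallest max regret = 3.7 → I.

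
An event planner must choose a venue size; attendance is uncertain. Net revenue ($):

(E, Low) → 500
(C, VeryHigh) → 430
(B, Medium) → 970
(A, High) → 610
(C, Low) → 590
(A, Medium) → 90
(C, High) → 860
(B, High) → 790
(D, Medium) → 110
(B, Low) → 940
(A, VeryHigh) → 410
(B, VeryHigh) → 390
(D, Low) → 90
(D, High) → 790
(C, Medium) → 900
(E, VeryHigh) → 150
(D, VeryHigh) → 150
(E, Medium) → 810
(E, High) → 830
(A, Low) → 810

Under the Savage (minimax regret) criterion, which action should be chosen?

Column bests: Low=940, Medium=970, High=860, VeryHigh=430.
A regrets: 130, 880, 250, 20 → max 880
B regrets: 0, 0, 70, 40 → max 70
C regrets: 350, 70, 0, 0 → max 350
D regrets: 850, 860, 70, 280 → max 860
E regrets: 440, 160, 30, 280 → max 440
Smallest max regret = 70 → B.

B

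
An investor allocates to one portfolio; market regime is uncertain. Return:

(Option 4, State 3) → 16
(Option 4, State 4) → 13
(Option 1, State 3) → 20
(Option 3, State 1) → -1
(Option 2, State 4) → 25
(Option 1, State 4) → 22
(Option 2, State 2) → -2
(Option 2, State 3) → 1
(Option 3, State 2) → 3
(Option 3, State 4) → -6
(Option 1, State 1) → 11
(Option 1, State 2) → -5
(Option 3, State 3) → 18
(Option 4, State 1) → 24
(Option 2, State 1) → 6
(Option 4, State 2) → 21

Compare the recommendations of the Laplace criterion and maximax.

Row averages: Option 1=12, Option 2=7.5, Option 3=3.5, Option 4=18.5
Highest average = 18.5 → Option 4.
Row maxima: Option 1=22, Option 2=25, Option 3=18, Option 4=24
Best best-case = 25 → Option 2.

laplace → Option 4; maximax → Option 2 (disagree)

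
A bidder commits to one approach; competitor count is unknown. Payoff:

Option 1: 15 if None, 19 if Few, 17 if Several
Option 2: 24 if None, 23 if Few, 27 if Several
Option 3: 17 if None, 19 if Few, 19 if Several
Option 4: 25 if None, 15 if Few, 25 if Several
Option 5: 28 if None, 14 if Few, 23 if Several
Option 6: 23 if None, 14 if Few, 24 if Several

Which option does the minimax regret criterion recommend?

Option 2

Column bests: None=28, Few=23, Several=27.
Option 1 regrets: 13, 4, 10 → max 13
Option 2 regrets: 4, 0, 0 → max 4
Option 3 regrets: 11, 4, 8 → max 11
Option 4 regrets: 3, 8, 2 → max 8
Option 5 regrets: 0, 9, 4 → max 9
Option 6 regrets: 5, 9, 3 → max 9
Smallest max regret = 4 → Option 2.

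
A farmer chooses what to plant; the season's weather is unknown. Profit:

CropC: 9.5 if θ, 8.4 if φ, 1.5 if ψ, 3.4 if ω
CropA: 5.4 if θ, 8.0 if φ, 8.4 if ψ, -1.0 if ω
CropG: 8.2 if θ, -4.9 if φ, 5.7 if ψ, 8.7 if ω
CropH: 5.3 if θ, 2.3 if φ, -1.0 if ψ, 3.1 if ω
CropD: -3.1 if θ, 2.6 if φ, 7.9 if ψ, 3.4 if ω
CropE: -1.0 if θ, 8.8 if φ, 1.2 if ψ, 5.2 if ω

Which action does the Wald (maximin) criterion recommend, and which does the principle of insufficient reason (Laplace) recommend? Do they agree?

Row minima: CropC=1.5, CropA=-1.0, CropG=-4.9, CropH=-1.0, CropD=-3.1, CropE=-1.0
Best worst-case = 1.5 → CropC.
Row averages: CropC=5.7, CropA=5.2, CropG=4.425, CropH=2.425, CropD=2.7, CropE=3.55
Highest average = 5.7 → CropC.

maximin → CropC; laplace → CropC (agree)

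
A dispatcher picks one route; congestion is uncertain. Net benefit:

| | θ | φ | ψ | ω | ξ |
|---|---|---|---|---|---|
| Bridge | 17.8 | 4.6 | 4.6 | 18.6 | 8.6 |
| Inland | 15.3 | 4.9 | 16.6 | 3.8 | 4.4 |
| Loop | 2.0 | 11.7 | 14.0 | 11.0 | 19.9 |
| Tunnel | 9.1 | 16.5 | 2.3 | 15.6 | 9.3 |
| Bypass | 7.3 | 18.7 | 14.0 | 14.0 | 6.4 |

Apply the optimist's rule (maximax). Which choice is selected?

Row maxima: Bridge=18.6, Inland=16.6, Loop=19.9, Tunnel=16.5, Bypass=18.7
Best best-case = 19.9 → Loop.

Loop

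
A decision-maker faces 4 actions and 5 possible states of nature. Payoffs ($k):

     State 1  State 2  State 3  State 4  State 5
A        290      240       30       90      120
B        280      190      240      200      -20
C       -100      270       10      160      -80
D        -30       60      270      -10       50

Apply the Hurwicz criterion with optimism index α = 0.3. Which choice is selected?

A

A: 0.3·290 + 0.7·30 = 108
B: 0.3·280 + 0.7·(-20) = 70
C: 0.3·270 + 0.7·(-100) = 11
D: 0.3·270 + 0.7·(-30) = 60
Highest Hurwicz score = 108 → A.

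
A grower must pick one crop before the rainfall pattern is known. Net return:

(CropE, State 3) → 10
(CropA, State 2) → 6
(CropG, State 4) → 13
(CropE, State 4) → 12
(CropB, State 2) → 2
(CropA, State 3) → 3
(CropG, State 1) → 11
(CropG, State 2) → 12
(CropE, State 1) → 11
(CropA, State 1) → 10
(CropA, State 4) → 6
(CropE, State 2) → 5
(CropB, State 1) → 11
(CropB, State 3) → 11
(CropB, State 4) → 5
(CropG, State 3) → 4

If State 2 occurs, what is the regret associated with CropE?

7

Best payoff under State 2 is 12.
Regret = 12 − 5 = 7.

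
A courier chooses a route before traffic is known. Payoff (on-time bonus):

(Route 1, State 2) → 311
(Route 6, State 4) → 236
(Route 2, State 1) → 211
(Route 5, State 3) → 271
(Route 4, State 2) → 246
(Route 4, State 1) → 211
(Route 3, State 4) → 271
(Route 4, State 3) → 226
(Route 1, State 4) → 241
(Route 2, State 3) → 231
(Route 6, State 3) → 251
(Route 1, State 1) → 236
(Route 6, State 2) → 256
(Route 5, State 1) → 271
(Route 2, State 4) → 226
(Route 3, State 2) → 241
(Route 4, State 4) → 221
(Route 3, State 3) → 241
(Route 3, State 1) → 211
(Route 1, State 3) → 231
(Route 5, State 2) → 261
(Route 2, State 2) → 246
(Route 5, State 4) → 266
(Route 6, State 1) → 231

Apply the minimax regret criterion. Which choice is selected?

Route 1

Column bests: State 1=271, State 2=311, State 3=271, State 4=271.
Route 1 regrets: 35, 0, 40, 30 → max 40
Route 2 regrets: 60, 65, 40, 45 → max 65
Route 3 regrets: 60, 70, 30, 0 → max 70
Route 4 regrets: 60, 65, 45, 50 → max 65
Route 5 regrets: 0, 50, 0, 5 → max 50
Route 6 regrets: 40, 55, 20, 35 → max 55
Smallest max regret = 40 → Route 1.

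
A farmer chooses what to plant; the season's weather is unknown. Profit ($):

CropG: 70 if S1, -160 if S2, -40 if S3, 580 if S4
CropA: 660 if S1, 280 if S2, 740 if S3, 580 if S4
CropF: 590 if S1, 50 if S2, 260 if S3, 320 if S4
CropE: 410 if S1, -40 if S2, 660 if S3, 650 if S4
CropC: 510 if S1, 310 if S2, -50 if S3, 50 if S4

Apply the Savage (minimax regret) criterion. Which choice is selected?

Column bests: S1=660, S2=310, S3=740, S4=650.
CropG regrets: 590, 470, 780, 70 → max 780
CropA regrets: 0, 30, 0, 70 → max 70
CropF regrets: 70, 260, 480, 330 → max 480
CropE regrets: 250, 350, 80, 0 → max 350
CropC regrets: 150, 0, 790, 600 → max 790
Smallest max regret = 70 → CropA.

CropA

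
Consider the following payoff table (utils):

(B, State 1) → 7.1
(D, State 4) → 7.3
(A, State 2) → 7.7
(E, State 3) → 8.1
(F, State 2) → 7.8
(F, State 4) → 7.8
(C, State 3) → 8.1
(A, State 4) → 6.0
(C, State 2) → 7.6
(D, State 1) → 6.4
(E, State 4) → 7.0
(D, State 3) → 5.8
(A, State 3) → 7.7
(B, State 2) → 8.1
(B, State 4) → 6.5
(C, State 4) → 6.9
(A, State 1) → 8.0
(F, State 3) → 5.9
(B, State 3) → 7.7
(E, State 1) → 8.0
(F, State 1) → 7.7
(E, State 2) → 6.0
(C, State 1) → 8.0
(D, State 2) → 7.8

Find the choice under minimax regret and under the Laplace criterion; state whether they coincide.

Column bests: State 1=8.0, State 2=8.1, State 3=8.1, State 4=7.8.
A regrets: 0.0, 0.4, 0.4, 1.8 → max 1.8
B regrets: 0.9, 0.0, 0.4, 1.3 → max 1.3
C regrets: 0.0, 0.5, 0.0, 0.9 → max 0.9
D regrets: 1.6, 0.3, 2.3, 0.5 → max 2.3
E regrets: 0.0, 2.1, 0.0, 0.8 → max 2.1
F regrets: 0.3, 0.3, 2.2, 0.0 → max 2.2
Smallest max regret = 0.9 → C.
Row averages: A=7.35, B=7.35, C=7.65, D=6.825, E=7.275, F=7.3
Highest average = 7.65 → C.

minimax regret → C; laplace → C (agree)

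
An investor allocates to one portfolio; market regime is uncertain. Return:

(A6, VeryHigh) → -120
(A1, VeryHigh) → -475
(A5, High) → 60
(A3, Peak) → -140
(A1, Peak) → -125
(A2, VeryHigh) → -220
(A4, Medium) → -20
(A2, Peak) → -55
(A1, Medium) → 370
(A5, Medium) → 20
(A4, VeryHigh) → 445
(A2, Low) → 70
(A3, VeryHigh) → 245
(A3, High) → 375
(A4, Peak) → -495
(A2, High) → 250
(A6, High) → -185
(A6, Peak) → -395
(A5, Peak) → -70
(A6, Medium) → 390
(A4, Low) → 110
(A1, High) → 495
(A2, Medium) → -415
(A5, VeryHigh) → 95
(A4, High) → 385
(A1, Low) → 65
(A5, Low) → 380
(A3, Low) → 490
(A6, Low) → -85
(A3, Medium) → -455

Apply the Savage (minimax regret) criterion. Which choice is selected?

A5

Column bests: Low=490, Medium=390, High=495, VeryHigh=445, Peak=-55.
A1 regrets: 425, 20, 0, 920, 70 → max 920
A2 regrets: 420, 805, 245, 665, 0 → max 805
A3 regrets: 0, 845, 120, 200, 85 → max 845
A4 regrets: 380, 410, 110, 0, 440 → max 440
A5 regrets: 110, 370, 435, 350, 15 → max 435
A6 regrets: 575, 0, 680, 565, 340 → max 680
Smallest max regret = 435 → A5.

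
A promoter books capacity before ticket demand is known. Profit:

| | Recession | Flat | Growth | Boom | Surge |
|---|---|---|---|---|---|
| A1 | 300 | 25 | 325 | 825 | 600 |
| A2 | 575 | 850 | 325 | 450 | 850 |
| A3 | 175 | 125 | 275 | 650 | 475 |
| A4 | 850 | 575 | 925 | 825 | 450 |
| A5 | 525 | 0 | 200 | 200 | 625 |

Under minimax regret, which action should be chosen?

A4

Column bests: Recession=850, Flat=850, Growth=925, Boom=825, Surge=850.
A1 regrets: 550, 825, 600, 0, 250 → max 825
A2 regrets: 275, 0, 600, 375, 0 → max 600
A3 regrets: 675, 725, 650, 175, 375 → max 725
A4 regrets: 0, 275, 0, 0, 400 → max 400
A5 regrets: 325, 850, 725, 625, 225 → max 850
Smallest max regret = 400 → A4.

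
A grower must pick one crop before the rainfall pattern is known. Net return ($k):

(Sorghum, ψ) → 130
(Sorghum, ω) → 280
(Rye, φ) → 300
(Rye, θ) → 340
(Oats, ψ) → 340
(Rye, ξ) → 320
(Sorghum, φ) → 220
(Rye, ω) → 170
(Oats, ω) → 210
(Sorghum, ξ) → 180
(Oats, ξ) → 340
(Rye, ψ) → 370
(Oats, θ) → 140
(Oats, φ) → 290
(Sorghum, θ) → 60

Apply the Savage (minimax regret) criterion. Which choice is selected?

Column bests: θ=340, φ=300, ψ=370, ω=280, ξ=340.
Rye regrets: 0, 0, 0, 110, 20 → max 110
Sorghum regrets: 280, 80, 240, 0, 160 → max 280
Oats regrets: 200, 10, 30, 70, 0 → max 200
Smallest max regret = 110 → Rye.

Rye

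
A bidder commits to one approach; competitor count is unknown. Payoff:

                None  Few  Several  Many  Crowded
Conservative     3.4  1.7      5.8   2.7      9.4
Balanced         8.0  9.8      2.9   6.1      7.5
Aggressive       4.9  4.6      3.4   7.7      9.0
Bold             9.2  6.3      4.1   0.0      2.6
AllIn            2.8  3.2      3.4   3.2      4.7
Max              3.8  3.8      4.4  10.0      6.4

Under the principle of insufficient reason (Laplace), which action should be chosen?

Balanced

Row averages: Conservative=4.6, Balanced=6.86, Aggressive=5.92, Bold=4.44, AllIn=3.46, Max=5.68
Highest average = 6.86 → Balanced.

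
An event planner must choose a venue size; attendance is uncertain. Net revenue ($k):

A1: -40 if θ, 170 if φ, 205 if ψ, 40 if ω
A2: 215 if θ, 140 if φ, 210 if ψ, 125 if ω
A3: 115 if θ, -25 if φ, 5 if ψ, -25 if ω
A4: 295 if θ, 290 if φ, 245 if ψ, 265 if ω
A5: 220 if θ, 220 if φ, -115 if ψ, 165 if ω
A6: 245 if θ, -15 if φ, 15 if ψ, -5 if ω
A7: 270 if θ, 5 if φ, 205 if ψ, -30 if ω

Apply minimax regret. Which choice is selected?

A4

Column bests: θ=295, φ=290, ψ=245, ω=265.
A1 regrets: 335, 120, 40, 225 → max 335
A2 regrets: 80, 150, 35, 140 → max 150
A3 regrets: 180, 315, 240, 290 → max 315
A4 regrets: 0, 0, 0, 0 → max 0
A5 regrets: 75, 70, 360, 100 → max 360
A6 regrets: 50, 305, 230, 270 → max 305
A7 regrets: 25, 285, 40, 295 → max 295
Smallest max regret = 0 → A4.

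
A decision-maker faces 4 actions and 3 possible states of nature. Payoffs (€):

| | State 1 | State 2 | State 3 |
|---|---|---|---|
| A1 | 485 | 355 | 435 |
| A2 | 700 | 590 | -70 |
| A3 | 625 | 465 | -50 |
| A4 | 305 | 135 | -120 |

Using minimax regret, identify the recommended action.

Column bests: State 1=700, State 2=590, State 3=435.
A1 regrets: 215, 235, 0 → max 235
A2 regrets: 0, 0, 505 → max 505
A3 regrets: 75, 125, 485 → max 485
A4 regrets: 395, 455, 555 → max 555
Smallest max regret = 235 → A1.

A1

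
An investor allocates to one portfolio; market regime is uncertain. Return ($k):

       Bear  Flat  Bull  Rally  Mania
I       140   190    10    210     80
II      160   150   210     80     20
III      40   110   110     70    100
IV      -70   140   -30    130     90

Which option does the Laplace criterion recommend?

Row averages: I=126, II=124, III=86, IV=52
Highest average = 126 → I.

I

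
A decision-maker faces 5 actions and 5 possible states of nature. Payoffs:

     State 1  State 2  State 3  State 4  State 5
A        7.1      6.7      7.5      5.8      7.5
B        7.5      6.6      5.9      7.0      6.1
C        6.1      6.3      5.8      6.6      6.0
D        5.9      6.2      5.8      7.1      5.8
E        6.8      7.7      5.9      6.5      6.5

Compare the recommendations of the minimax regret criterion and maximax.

minimax regret → A; maximax → E (disagree)

Column bests: State 1=7.5, State 2=7.7, State 3=7.5, State 4=7.1, State 5=7.5.
A regrets: 0.4, 1.0, 0.0, 1.3, 0.0 → max 1.3
B regrets: 0.0, 1.1, 1.6, 0.1, 1.4 → max 1.6
C regrets: 1.4, 1.4, 1.7, 0.5, 1.5 → max 1.7
D regrets: 1.6, 1.5, 1.7, 0.0, 1.7 → max 1.7
E regrets: 0.7, 0.0, 1.6, 0.6, 1.0 → max 1.6
Smallest max regret = 1.3 → A.
Row maxima: A=7.5, B=7.5, C=6.6, D=7.1, E=7.7
Best best-case = 7.7 → E.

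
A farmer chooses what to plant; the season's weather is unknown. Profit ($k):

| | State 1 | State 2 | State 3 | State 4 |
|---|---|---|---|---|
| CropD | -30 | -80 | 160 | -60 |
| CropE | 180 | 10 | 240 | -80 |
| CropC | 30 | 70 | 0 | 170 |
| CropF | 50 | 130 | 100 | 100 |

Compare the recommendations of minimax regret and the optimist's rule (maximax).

Column bests: State 1=180, State 2=130, State 3=240, State 4=170.
CropD regrets: 210, 210, 80, 230 → max 230
CropE regrets: 0, 120, 0, 250 → max 250
CropC regrets: 150, 60, 240, 0 → max 240
CropF regrets: 130, 0, 140, 70 → max 140
Smallest max regret = 140 → CropF.
Row maxima: CropD=160, CropE=240, CropC=170, CropF=130
Best best-case = 240 → CropE.

minimax regret → CropF; maximax → CropE (disagree)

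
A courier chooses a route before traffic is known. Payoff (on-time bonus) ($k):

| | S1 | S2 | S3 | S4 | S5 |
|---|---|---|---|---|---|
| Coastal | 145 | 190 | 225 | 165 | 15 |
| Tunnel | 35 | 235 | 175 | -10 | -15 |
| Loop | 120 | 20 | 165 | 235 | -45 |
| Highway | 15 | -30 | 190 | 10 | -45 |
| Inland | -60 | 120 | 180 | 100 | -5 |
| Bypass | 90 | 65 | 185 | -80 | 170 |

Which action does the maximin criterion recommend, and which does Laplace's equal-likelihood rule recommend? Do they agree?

Row minima: Coastal=15, Tunnel=-15, Loop=-45, Highway=-45, Inland=-60, Bypass=-80
Best worst-case = 15 → Coastal.
Row averages: Coastal=148, Tunnel=84, Loop=99, Highway=28, Inland=67, Bypass=86
Highest average = 148 → Coastal.

maximin → Coastal; laplace → Coastal (agree)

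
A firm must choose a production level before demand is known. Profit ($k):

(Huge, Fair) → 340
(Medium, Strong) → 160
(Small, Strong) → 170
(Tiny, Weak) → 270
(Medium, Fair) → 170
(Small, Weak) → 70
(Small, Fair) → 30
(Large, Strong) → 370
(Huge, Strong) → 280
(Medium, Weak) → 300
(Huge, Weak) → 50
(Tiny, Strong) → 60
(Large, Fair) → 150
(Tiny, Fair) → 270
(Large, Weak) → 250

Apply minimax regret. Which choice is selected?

Large

Column bests: Weak=300, Fair=340, Strong=370.
Tiny regrets: 30, 70, 310 → max 310
Small regrets: 230, 310, 200 → max 310
Medium regrets: 0, 170, 210 → max 210
Large regrets: 50, 190, 0 → max 190
Huge regrets: 250, 0, 90 → max 250
Smallest max regret = 190 → Large.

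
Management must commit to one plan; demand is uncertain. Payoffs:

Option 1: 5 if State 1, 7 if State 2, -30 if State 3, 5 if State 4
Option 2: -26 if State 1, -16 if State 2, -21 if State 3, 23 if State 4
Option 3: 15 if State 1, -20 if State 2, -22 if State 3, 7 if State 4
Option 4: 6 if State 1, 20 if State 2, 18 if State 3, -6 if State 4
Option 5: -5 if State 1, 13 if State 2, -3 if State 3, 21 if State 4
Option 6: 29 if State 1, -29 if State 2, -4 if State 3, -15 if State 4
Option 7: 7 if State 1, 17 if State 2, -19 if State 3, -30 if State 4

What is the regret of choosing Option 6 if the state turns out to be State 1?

0

Best payoff under State 1 is 29.
Regret = 29 − 29 = 0.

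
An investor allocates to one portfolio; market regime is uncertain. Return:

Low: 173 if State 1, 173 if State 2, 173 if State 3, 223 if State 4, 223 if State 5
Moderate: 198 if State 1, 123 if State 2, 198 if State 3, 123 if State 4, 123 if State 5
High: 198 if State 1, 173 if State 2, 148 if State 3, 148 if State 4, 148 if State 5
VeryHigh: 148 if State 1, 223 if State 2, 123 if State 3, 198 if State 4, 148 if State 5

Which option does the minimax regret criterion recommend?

Low

Column bests: State 1=198, State 2=223, State 3=198, State 4=223, State 5=223.
Low regrets: 25, 50, 25, 0, 0 → max 50
Moderate regrets: 0, 100, 0, 100, 100 → max 100
High regrets: 0, 50, 50, 75, 75 → max 75
VeryHigh regrets: 50, 0, 75, 25, 75 → max 75
Smallest max regret = 50 → Low.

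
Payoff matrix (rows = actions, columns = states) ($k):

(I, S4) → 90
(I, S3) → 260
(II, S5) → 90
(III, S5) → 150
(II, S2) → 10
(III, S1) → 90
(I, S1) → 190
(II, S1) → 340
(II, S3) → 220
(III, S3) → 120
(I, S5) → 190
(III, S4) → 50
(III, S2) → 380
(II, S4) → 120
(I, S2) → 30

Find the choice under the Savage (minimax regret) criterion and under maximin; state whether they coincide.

Column bests: S1=340, S2=380, S3=260, S4=120, S5=190.
I regrets: 150, 350, 0, 30, 0 → max 350
II regrets: 0, 370, 40, 0, 100 → max 370
III regrets: 250, 0, 140, 70, 40 → max 250
Smallest max regret = 250 → III.
Row minima: I=30, II=10, III=50
Best worst-case = 50 → III.

minimax regret → III; maximin → III (agree)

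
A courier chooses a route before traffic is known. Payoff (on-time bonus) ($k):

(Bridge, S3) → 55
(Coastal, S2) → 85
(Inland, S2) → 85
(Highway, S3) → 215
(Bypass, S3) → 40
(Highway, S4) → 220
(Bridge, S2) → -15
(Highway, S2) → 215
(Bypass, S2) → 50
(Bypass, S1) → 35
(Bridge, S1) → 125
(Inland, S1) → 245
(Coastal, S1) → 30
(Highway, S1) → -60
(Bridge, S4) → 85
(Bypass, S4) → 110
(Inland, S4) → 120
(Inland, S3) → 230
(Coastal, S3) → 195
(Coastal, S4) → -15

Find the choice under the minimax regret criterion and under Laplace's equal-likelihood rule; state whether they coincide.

minimax regret → Inland; laplace → Inland (agree)

Column bests: S1=245, S2=215, S3=230, S4=220.
Highway regrets: 305, 0, 15, 0 → max 305
Coastal regrets: 215, 130, 35, 235 → max 235
Bypass regrets: 210, 165, 190, 110 → max 210
Bridge regrets: 120, 230, 175, 135 → max 230
Inland regrets: 0, 130, 0, 100 → max 130
Smallest max regret = 130 → Inland.
Row averages: Highway=147.5, Coastal=73.75, Bypass=58.75, Bridge=62.5, Inland=170
Highest average = 170 → Inland.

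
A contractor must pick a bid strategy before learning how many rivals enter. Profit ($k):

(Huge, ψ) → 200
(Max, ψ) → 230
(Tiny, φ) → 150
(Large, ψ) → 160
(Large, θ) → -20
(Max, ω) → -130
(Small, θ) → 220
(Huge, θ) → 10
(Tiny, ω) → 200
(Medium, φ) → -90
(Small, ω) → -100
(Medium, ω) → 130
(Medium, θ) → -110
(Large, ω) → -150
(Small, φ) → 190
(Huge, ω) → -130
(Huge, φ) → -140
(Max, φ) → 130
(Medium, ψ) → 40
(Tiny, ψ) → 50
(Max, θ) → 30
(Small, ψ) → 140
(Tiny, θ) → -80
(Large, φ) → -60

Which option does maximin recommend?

Tiny

Row minima: Tiny=-80, Small=-100, Medium=-110, Large=-150, Huge=-140, Max=-130
Best worst-case = -80 → Tiny.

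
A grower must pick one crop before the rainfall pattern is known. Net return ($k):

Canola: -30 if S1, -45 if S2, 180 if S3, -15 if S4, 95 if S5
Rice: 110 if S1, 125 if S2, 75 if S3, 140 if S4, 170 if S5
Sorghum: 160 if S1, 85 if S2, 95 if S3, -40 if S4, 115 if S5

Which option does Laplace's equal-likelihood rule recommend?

Rice

Row averages: Canola=37, Rice=124, Sorghum=83
Highest average = 124 → Rice.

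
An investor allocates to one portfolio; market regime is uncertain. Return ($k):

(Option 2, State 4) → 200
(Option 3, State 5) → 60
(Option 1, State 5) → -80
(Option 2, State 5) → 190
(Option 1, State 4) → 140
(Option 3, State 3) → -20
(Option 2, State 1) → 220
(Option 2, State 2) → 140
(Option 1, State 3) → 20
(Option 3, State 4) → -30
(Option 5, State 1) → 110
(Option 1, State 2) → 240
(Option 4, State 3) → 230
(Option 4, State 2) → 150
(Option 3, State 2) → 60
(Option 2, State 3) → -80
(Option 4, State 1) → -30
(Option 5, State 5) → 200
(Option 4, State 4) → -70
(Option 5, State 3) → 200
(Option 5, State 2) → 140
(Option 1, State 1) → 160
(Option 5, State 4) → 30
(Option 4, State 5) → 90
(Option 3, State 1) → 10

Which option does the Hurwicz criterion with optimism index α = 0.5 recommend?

Option 1: 0.5·240 + 0.5·(-80) = 80
Option 2: 0.5·220 + 0.5·(-80) = 70
Option 3: 0.5·60 + 0.5·(-30) = 15
Option 4: 0.5·230 + 0.5·(-70) = 80
Option 5: 0.5·200 + 0.5·30 = 115
Highest Hurwicz score = 115 → Option 5.

Option 5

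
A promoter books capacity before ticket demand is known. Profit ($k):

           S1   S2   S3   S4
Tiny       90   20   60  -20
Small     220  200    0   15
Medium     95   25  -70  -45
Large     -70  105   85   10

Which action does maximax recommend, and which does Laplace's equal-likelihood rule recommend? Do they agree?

Row maxima: Tiny=90, Small=220, Medium=95, Large=105
Best best-case = 220 → Small.
Row averages: Tiny=37.5, Small=108.75, Medium=1.25, Large=32.5
Highest average = 108.75 → Small.

maximax → Small; laplace → Small (agree)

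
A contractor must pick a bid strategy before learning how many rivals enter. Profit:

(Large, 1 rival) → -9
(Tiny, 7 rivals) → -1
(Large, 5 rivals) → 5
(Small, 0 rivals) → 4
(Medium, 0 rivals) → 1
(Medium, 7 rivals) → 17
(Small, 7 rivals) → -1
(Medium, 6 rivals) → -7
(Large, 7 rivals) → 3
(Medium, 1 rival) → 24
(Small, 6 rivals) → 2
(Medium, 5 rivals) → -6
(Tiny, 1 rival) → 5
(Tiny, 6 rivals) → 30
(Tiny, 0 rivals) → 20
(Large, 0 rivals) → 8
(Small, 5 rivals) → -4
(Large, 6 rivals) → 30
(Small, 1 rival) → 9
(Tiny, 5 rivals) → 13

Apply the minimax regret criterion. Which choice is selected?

Column bests: 0 rivals=20, 1 rival=24, 5 rivals=13, 6 rivals=30, 7 rivals=17.
Tiny regrets: 0, 19, 0, 0, 18 → max 19
Small regrets: 16, 15, 17, 28, 18 → max 28
Medium regrets: 19, 0, 19, 37, 0 → max 37
Large regrets: 12, 33, 8, 0, 14 → max 33
Smallest max regret = 19 → Tiny.

Tiny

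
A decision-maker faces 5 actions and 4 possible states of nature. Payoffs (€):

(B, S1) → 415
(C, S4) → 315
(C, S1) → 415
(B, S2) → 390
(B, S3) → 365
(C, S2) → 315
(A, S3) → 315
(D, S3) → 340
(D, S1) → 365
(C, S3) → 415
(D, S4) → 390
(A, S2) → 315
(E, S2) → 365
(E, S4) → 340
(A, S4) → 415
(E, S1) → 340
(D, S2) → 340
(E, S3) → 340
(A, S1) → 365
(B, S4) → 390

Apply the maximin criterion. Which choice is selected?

B

Row minima: A=315, B=365, C=315, D=340, E=340
Best worst-case = 365 → B.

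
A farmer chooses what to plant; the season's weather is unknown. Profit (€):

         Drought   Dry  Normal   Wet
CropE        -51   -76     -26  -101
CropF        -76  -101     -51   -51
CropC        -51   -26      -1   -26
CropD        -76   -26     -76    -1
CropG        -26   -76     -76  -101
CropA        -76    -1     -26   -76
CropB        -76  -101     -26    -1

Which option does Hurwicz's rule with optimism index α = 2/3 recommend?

CropE: 2/3·(-26) + 1/3·(-101) = -51
CropF: 2/3·(-51) + 1/3·(-101) = -203/3
CropC: 2/3·(-1) + 1/3·(-51) = -53/3
CropD: 2/3·(-1) + 1/3·(-76) = -26
CropG: 2/3·(-26) + 1/3·(-101) = -51
CropA: 2/3·(-1) + 1/3·(-76) = -26
CropB: 2/3·(-1) + 1/3·(-101) = -103/3
Highest Hurwicz score = -53/3 → CropC.

CropC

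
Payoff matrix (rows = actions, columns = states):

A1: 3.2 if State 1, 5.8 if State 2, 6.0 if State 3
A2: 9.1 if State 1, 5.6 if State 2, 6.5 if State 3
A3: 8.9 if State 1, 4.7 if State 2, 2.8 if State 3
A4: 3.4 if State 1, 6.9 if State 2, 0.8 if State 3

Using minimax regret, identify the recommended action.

Column bests: State 1=9.1, State 2=6.9, State 3=6.5.
A1 regrets: 5.9, 1.1, 0.5 → max 5.9
A2 regrets: 0.0, 1.3, 0.0 → max 1.3
A3 regrets: 0.2, 2.2, 3.7 → max 3.7
A4 regrets: 5.7, 0.0, 5.7 → max 5.7
Smallest max regret = 1.3 → A2.

A2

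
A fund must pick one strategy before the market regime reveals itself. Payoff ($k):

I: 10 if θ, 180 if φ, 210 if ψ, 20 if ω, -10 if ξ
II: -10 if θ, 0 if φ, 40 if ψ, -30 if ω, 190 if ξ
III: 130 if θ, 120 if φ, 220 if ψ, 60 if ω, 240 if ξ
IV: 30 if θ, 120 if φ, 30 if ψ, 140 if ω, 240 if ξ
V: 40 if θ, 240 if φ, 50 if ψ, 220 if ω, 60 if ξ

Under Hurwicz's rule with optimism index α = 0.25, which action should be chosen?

III

I: 0.25·210 + 0.75·(-10) = 45
II: 0.25·190 + 0.75·(-30) = 25
III: 0.25·240 + 0.75·60 = 105
IV: 0.25·240 + 0.75·30 = 82.5
V: 0.25·240 + 0.75·40 = 90
Highest Hurwicz score = 105 → III.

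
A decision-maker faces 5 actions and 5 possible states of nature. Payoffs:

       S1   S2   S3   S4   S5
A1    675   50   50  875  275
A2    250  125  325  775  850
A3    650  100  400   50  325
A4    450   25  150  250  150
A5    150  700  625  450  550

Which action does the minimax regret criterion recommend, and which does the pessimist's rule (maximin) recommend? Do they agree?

Column bests: S1=675, S2=700, S3=625, S4=875, S5=850.
A1 regrets: 0, 650, 575, 0, 575 → max 650
A2 regrets: 425, 575, 300, 100, 0 → max 575
A3 regrets: 25, 600, 225, 825, 525 → max 825
A4 regrets: 225, 675, 475, 625, 700 → max 700
A5 regrets: 525, 0, 0, 425, 300 → max 525
Smallest max regret = 525 → A5.
Row minima: A1=50, A2=125, A3=50, A4=25, A5=150
Best worst-case = 150 → A5.

minimax regret → A5; maximin → A5 (agree)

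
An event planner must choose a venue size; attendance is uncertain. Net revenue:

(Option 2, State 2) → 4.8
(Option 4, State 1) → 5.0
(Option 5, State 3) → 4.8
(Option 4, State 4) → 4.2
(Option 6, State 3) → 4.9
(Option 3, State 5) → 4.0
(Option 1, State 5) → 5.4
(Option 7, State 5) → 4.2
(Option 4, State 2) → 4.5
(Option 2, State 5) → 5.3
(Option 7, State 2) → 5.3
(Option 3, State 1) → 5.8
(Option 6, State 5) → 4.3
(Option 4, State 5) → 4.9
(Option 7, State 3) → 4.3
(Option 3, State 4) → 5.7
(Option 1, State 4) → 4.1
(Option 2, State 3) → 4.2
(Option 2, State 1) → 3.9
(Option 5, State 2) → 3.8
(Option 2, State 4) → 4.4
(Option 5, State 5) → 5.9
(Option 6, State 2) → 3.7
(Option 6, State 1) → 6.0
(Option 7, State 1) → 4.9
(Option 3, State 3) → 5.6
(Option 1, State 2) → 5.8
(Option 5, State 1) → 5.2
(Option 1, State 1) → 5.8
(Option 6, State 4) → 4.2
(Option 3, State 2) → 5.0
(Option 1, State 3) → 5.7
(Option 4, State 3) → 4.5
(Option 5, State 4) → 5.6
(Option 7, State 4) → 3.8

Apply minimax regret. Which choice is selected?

Column bests: State 1=6.0, State 2=5.8, State 3=5.7, State 4=5.7, State 5=5.9.
Option 1 regrets: 0.2, 0.0, 0.0, 1.6, 0.5 → max 1.6
Option 2 regrets: 2.1, 1.0, 1.5, 1.3, 0.6 → max 2.1
Option 3 regrets: 0.2, 0.8, 0.1, 0.0, 1.9 → max 1.9
Option 4 regrets: 1.0, 1.3, 1.2, 1.5, 1.0 → max 1.5
Option 5 regrets: 0.8, 2.0, 0.9, 0.1, 0.0 → max 2.0
Option 6 regrets: 0.0, 2.1, 0.8, 1.5, 1.6 → max 2.1
Option 7 regrets: 1.1, 0.5, 1.4, 1.9, 1.7 → max 1.9
Smallest max regret = 1.5 → Option 4.

Option 4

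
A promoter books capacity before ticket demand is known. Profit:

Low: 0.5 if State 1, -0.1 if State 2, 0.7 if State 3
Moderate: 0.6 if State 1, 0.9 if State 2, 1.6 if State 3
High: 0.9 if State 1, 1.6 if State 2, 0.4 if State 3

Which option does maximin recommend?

Row minima: Low=-0.1, Moderate=0.6, High=0.4
Best worst-case = 0.6 → Moderate.

Moderate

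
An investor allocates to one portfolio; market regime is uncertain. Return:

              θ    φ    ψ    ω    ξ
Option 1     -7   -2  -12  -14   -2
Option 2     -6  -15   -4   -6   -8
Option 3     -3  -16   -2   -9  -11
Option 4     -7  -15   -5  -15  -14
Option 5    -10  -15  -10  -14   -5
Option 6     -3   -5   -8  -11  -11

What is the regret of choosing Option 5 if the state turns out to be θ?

7

Best payoff under θ is -3.
Regret = -3 − (-10) = 7.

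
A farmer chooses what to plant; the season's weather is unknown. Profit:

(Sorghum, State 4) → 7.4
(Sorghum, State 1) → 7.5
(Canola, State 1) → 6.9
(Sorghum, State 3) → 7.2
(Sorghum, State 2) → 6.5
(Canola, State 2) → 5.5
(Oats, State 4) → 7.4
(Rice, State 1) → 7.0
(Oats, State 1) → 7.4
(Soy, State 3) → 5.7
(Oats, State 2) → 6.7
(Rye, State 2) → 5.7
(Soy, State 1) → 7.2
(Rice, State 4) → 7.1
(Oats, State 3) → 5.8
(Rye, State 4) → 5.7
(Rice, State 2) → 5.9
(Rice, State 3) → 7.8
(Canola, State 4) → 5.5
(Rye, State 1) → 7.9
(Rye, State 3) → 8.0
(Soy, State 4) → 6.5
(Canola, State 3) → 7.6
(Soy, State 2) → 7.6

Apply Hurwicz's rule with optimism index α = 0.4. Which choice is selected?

Oats: 0.4·7.4 + 0.6·5.8 = 6.44
Rye: 0.4·8.0 + 0.6·5.7 = 6.62
Rice: 0.4·7.8 + 0.6·5.9 = 6.66
Soy: 0.4·7.6 + 0.6·5.7 = 6.46
Canola: 0.4·7.6 + 0.6·5.5 = 6.34
Sorghum: 0.4·7.5 + 0.6·6.5 = 6.9
Highest Hurwicz score = 6.9 → Sorghum.

Sorghum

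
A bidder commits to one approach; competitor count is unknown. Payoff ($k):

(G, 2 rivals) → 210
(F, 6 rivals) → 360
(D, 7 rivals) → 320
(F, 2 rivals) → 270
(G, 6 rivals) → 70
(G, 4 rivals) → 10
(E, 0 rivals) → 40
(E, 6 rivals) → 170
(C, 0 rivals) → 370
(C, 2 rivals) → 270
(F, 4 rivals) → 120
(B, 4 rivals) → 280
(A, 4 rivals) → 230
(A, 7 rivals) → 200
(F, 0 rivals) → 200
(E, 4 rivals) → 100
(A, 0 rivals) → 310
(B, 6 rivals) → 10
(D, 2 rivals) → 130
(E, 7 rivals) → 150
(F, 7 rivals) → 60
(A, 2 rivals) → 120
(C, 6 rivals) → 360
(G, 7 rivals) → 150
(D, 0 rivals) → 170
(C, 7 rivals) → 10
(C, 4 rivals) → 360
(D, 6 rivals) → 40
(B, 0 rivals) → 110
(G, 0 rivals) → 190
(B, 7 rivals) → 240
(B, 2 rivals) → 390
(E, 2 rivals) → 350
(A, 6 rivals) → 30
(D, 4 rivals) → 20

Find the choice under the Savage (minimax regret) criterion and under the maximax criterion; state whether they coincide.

Column bests: 0 rivals=370, 2 rivals=390, 4 rivals=360, 6 rivals=360, 7 rivals=320.
A regrets: 60, 270, 130, 330, 120 → max 330
B regrets: 260, 0, 80, 350, 80 → max 350
C regrets: 0, 120, 0, 0, 310 → max 310
D regrets: 200, 260, 340, 320, 0 → max 340
E regrets: 330, 40, 260, 190, 170 → max 330
F regrets: 170, 120, 240, 0, 260 → max 260
G regrets: 180, 180, 350, 290, 170 → max 350
Smallest max regret = 260 → F.
Row maxima: A=310, B=390, C=370, D=320, E=350, F=360, G=210
Best best-case = 390 → B.

minimax regret → F; maximax → B (disagree)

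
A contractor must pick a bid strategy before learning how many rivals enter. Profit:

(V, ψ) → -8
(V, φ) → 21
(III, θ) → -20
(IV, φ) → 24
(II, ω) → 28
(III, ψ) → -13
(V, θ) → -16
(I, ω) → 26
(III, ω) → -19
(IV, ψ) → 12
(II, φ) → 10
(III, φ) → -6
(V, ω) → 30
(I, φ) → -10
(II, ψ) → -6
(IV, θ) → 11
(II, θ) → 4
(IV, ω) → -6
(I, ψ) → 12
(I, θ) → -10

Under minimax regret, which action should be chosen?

II

Column bests: θ=11, φ=24, ψ=12, ω=30.
I regrets: 21, 34, 0, 4 → max 34
II regrets: 7, 14, 18, 2 → max 18
III regrets: 31, 30, 25, 49 → max 49
IV regrets: 0, 0, 0, 36 → max 36
V regrets: 27, 3, 20, 0 → max 27
Smallest max regret = 18 → II.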